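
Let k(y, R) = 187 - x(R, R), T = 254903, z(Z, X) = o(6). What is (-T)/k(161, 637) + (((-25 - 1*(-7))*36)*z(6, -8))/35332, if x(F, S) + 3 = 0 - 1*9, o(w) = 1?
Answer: -2251590437/1757767 ≈ -1280.9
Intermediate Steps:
x(F, S) = -12 (x(F, S) = -3 + (0 - 1*9) = -3 + (0 - 9) = -3 - 9 = -12)
z(Z, X) = 1
k(y, R) = 199 (k(y, R) = 187 - 1*(-12) = 187 + 12 = 199)
(-T)/k(161, 637) + (((-25 - 1*(-7))*36)*z(6, -8))/35332 = -1*254903/199 + (((-25 - 1*(-7))*36)*1)/35332 = -254903*1/199 + (((-25 + 7)*36)*1)*(1/35332) = -254903/199 + (-18*36*1)*(1/35332) = -254903/199 - 648*1*(1/35332) = -254903/199 - 648*1/35332 = -254903/199 - 162/8833 = -2251590437/1757767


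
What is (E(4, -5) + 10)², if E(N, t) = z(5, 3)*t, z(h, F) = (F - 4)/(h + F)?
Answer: 7225/64 ≈ 112.89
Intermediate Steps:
z(h, F) = (-4 + F)/(F + h)
E(N, t) = -t/8 (E(N, t) = ((-4 + 3)/(3 + 5))*t = (-1/8)*t = ((⅛)*(-1))*t = -t/8)
(E(4, -5) + 10)² = (-⅛*(-5) + 10)² = (5/8 + 10)² = (85/8)² = 7225/64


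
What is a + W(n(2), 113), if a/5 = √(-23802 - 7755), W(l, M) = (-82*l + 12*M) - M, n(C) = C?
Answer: 1079 + 5*I*√31557 ≈ 1079.0 + 888.21*I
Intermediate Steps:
W(l, M) = -82*l + 11*M
a = 5*I*√31557 (a = 5*√(-23802 - 7755) = 5*√(-31557) = 5*(I*√31557) = 5*I*√31557 ≈ 888.21*I)
a + W(n(2), 113) = 5*I*√31557 + (-82*2 + 11*113) = 5*I*√31557 + (-164 + 1243) = 5*I*√31557 + 1079 = 1079 + 5*I*√31557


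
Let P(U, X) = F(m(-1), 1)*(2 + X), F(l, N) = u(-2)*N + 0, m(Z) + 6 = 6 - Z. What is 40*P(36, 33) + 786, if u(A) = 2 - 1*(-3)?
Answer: 7786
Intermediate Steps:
m(Z) = -Z (m(Z) = -6 + (6 - Z) = -Z)
u(A) = 5 (u(A) = 2 + 3 = 5)
F(l, N) = 5*N (F(l, N) = 5*N + 0 = 5*N)
P(U, X) = 10 + 5*X (P(U, X) = (5*1)*(2 + X) = 5*(2 + X) = 10 + 5*X)
40*P(36, 33) + 786 = 40*(10 + 5*33) + 786 = 40*(10 + 165) + 786 = 40*175 + 786 = 7000 + 786 = 7786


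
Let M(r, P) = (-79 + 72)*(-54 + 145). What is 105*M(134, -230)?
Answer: -66885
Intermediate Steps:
M(r, P) = -637 (M(r, P) = -7*91 = -637)
105*M(134, -230) = 105*(-637) = -66885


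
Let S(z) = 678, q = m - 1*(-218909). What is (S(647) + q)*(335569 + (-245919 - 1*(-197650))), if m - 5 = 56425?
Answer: 79299684100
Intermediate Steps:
m = 56430 (m = 5 + 56425 = 56430)
q = 275339 (q = 56430 - 1*(-218909) = 56430 + 218909 = 275339)
(S(647) + q)*(335569 + (-245919 - 1*(-197650))) = (678 + 275339)*(335569 + (-245919 - 1*(-197650))) = 276017*(335569 + (-245919 + 197650)) = 276017*(335569 - 48269) = 276017*287300 = 79299684100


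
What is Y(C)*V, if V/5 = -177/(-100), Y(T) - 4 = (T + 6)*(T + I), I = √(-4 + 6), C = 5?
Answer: 10443/20 + 1947*√2/20 ≈ 659.82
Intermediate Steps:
I = √2 ≈ 1.4142
Y(T) = 4 + (6 + T)*(T + √2) (Y(T) = 4 + (T + 6)*(T + √2) = 4 + (6 + T)*(T + √2))
V = 177/20 (V = 5*(-177/(-100)) = 5*(-177*(-1/100)) = 5*(177/100) = 177/20 ≈ 8.8500)
Y(C)*V = (4 + 5² + 6*5 + 6*√2 + 5*√2)*(177/20) = (4 + 25 + 30 + 6*√2 + 5*√2)*(177/20) = (59 + 11*√2)*(177/20) = 10443/20 + 1947*√2/20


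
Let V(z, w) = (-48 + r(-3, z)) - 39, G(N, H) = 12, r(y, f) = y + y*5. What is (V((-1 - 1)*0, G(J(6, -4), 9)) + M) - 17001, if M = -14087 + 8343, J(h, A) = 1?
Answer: -22850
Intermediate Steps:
r(y, f) = 6*y (r(y, f) = y + 5*y = 6*y)
M = -5744
V(z, w) = -105 (V(z, w) = (-48 + 6*(-3)) - 39 = (-48 - 18) - 39 = -66 - 39 = -105)
(V((-1 - 1)*0, G(J(6, -4), 9)) + M) - 17001 = (-105 - 5744) - 17001 = -5849 - 17001 = -22850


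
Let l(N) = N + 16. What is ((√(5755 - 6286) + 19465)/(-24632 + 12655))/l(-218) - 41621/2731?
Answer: -100642773919/6607255774 + 3*I*√59/2419354 ≈ -15.232 + 9.5246e-6*I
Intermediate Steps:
l(N) = 16 + N
((√(5755 - 6286) + 19465)/(-24632 + 12655))/l(-218) - 41621/2731 = ((√(5755 - 6286) + 19465)/(-24632 + 12655))/(16 - 218) - 41621/2731 = ((√(-531) + 19465)/(-11977))/(-202) - 41621*1/2731 = ((3*I*√59 + 19465)*(-1/11977))*(-1/202) - 41621/2731 = ((19465 + 3*I*√59)*(-1/11977))*(-1/202) - 41621/2731 = (-19465/11977 - 3*I*√59/11977)*(-1/202) - 41621/2731 = (19465/2419354 + 3*I*√59/2419354) - 41621/2731 = -100642773919/6607255774 + 3*I*√59/2419354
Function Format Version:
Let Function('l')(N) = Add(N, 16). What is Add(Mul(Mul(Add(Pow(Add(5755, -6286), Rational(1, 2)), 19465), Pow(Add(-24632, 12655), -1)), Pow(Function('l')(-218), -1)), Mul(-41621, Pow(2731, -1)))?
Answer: Add(Rational(-100642773919, 6607255774), Mul(Rational(3, 2419354), I, Pow(59, Rational(1, 2)))) ≈ Add(-15.232, Mul(9.5246e-6, I))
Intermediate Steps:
Function('l')(N) = Add(16, N)
Add(Mul(Mul(Add(Pow(Add(5755, -6286), Rational(1, 2)), 19465), Pow(Add(-24632, 12655), -1)), Pow(Function('l')(-218), -1)), Mul(-41621, Pow(2731, -1))) = Add(Mul(Mul(Add(Pow(Add(5755, -6286), Rational(1, 2)), 19465), Pow(Add(-24632, 12655), -1)), Pow(Add(16, -218), -1)), Mul(-41621, Pow(2731, -1))) = Add(Mul(Mul(Add(Pow(-531, Rational(1, 2)), 19465), Pow(-11977, -1)), Pow(-202, -1)), Mul(-41621, Rational(1, 2731))) = Add(Mul(Mul(Add(Mul(3, I, Pow(59, Rational(1, 2))), 19465), Rational(-1, 11977)), Rational(-1, 202)), Rational(-41621, 2731)) = Add(Mul(Mul(Add(19465, Mul(3, I, Pow(59, Rational(1, 2)))), Rational(-1, 11977)), Rational(-1, 202)), Rational(-41621, 2731)) = Add(Mul(Add(Rational(-19465, 11977), Mul(Rational(-3, 11977), I, Pow(59, Rational(1, 2)))), Rational(-1, 202)), Rational(-41621, 2731)) = Add(Add(Rational(19465, 2419354), Mul(Rational(3, 2419354), I, Pow(59, Rational(1, 2)))), Rational(-41621, 2731)) = Add(Rational(-100642773919, 6607255774), Mul(Rational(3, 2419354), I, Pow(59, Rational(1, 2))))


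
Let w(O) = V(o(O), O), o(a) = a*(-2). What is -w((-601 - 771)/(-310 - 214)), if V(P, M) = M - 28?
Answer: 3325/131 ≈ 25.382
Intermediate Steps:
o(a) = -2*a
V(P, M) = -28 + M
w(O) = -28 + O
-w((-601 - 771)/(-310 - 214)) = -(-28 + (-601 - 771)/(-310 - 214)) = -(-28 - 1372/(-524)) = -(-28 - 1372*(-1/524)) = -(-28 + 343/131) = -1*(-3325/131) = 3325/131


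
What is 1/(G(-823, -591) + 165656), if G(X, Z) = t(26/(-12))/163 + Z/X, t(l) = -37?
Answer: 134149/22222652626 ≈ 6.0366e-6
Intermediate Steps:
G(X, Z) = -37/163 + Z/X
1/(G(-823, -591) + 165656) = 1/((-37/163 - 591/(-823)) + 165656) = 1/((-37/163 - 591*(-1/823)) + 165656) = 1/((-37/163 + 591/823) + 165656) = 1/(65882/134149 + 165656) = 1/(22222652626/134149) = 134149/22222652626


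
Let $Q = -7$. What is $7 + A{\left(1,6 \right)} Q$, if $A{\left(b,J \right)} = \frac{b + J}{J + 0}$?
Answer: $- \frac{7}{6} \approx -1.1667$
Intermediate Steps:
$A{\left(b,J \right)} = \frac{J + b}{J}$
$7 + A{\left(1,6 \right)} Q = 7 + \frac{6 + 1}{6} \left(-7\right) = 7 + \frac{1}{6} \cdot 7 \left(-7\right) = 7 + \frac{7}{6} \left(-7\right) = 7 - \frac{49}{6} = - \frac{7}{6}$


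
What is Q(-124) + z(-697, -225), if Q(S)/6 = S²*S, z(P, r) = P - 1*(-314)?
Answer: -11440127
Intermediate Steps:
z(P, r) = 314 + P (z(P, r) = P + 314 = 314 + P)
Q(S) = 6*S³ (Q(S) = 6*(S²*S) = 6*S³)
Q(-124) + z(-697, -225) = 6*(-124)³ + (314 - 697) = 6*(-1906624) - 383 = -11439744 - 383 = -11440127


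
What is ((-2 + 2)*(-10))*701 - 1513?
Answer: -1513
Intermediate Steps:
((-2 + 2)*(-10))*701 - 1513 = (0*(-10))*701 - 1513 = 0*701 - 1513 = 0 - 1513 = -1513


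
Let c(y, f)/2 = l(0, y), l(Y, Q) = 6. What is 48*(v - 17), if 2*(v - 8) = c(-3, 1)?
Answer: -144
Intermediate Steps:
c(y, f) = 12 (c(y, f) = 2*6 = 12)
v = 14 (v = 8 + (1/2)*12 = 8 + 6 = 14)
48*(v - 17) = 48*(14 - 17) = 48*(-3) = -144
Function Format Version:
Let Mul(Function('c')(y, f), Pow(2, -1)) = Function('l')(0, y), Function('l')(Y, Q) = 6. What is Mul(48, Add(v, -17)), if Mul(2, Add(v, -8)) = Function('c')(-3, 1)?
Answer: -144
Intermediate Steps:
Function('c')(y, f) = 12 (Function('c')(y, f) = Mul(2, 6) = 12)
v = 14 (v = Add(8, Mul(Rational(1, 2), 12)) = Add(8, 6) = 14)
Mul(48, Add(v, -17)) = Mul(48, Add(14, -17)) = Mul(48, -3) = -144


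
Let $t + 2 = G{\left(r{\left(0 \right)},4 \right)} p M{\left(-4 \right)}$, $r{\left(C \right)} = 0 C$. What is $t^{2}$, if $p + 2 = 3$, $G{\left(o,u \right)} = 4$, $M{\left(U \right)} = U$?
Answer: $324$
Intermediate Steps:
$r{\left(C \right)} = 0$
$p = 1$ ($p = -2 + 3 = 1$)
$t = -18$ ($t = -2 + 4 \cdot 1 \left(-4\right) = -2 + 4 \left(-4\right) = -2 - 16 = -18$)
$t^{2} = \left(-18\right)^{2} = 324$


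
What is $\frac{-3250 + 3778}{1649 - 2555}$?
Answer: $- \frac{88}{151} \approx -0.58278$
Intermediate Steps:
$\frac{-3250 + 3778}{1649 - 2555} = \frac{528}{1649 - 2555} = \frac{528}{-906} = 528 \left(- \frac{1}{906}\right) = - \frac{88}{151}$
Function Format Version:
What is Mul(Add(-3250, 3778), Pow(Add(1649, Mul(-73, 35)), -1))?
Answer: Rational(-88, 151) ≈ -0.58278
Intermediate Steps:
Mul(Add(-3250, 3778), Pow(Add(1649, Mul(-73, 35)), -1)) = Mul(528, Pow(Add(1649, -2555), -1)) = Mul(528, Pow(-906, -1)) = Mul(528, Rational(-1, 906)) = Rational(-88, 151)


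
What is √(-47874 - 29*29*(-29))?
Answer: I*√23485 ≈ 153.25*I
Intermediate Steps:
√(-47874 - 29*29*(-29)) = √(-47874 - 841*(-29)) = √(-47874 + 24389) = √(-23485) = I*√23485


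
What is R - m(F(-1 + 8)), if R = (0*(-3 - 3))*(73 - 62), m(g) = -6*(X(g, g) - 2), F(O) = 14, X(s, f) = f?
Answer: 72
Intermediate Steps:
m(g) = 12 - 6*g (m(g) = -6*(g - 2) = -6*(-2 + g) = 12 - 6*g)
R = 0 (R = (0*(-6))*11 = 0*11 = 0)
R - m(F(-1 + 8)) = 0 - (12 - 6*14) = 0 - (12 - 84) = 0 - 1*(-72) = 0 + 72 = 72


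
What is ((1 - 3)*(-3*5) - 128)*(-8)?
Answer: 784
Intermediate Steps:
((1 - 3)*(-3*5) - 128)*(-8) = (-2*(-15) - 128)*(-8) = (30 - 128)*(-8) = -98*(-8) = 784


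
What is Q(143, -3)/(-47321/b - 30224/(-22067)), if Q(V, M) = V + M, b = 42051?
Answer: 18558788340/32388131 ≈ 573.01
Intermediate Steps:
Q(V, M) = M + V
Q(143, -3)/(-47321/b - 30224/(-22067)) = (-3 + 143)/(-47321/42051 - 30224/(-22067)) = 140/(-47321*1/42051 - 30224*(-1/22067)) = 140/(-47321/42051 + 30224/22067) = 140/(226716917/927939417) = 140*(927939417/226716917) = 18558788340/32388131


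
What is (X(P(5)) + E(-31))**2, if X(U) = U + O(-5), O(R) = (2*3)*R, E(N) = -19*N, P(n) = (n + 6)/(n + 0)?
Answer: 7873636/25 ≈ 3.1495e+5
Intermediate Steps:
P(n) = (6 + n)/n
O(R) = 6*R
X(U) = -30 + U (X(U) = U + 6*(-5) = U - 30 = -30 + U)
(X(P(5)) + E(-31))**2 = ((-30 + (6 + 5)/5) - 19*(-31))**2 = ((-30 + (1/5)*11) + 589)**2 = ((-30 + 11/5) + 589)**2 = (-139/5 + 589)**2 = (2806/5)**2 = 7873636/25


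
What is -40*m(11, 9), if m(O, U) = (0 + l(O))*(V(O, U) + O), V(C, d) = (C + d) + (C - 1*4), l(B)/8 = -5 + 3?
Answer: 24320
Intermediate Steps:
l(B) = -16 (l(B) = 8*(-5 + 3) = 8*(-2) = -16)
V(C, d) = -4 + d + 2*C (V(C, d) = (C + d) + (C - 4) = (C + d) + (-4 + C) = -4 + d + 2*C)
m(O, U) = 64 - 48*O - 16*U (m(O, U) = (0 - 16)*((-4 + U + 2*O) + O) = -16*(-4 + U + 3*O) = 64 - 48*O - 16*U)
-40*m(11, 9) = -40*(64 - 48*11 - 16*9) = -40*(64 - 528 - 144) = -40*(-608) = 24320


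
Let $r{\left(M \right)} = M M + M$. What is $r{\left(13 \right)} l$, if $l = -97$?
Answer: $-17654$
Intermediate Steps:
$r{\left(M \right)} = M + M^{2}$ ($r{\left(M \right)} = M^{2} + M = M + M^{2}$)
$r{\left(13 \right)} l = 13 \left(1 + 13\right) \left(-97\right) = 13 \cdot 14 \left(-97\right) = 182 \left(-97\right) = -17654$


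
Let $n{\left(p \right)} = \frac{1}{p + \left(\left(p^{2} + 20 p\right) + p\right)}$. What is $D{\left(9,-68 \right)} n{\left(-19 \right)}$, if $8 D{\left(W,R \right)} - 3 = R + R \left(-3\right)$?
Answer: $- \frac{139}{456} \approx -0.30482$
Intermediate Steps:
$D{\left(W,R \right)} = \frac{3}{8} - \frac{R}{4}$ ($D{\left(W,R \right)} = \frac{3}{8} + \frac{R + R \left(-3\right)}{8} = \frac{3}{8} + \frac{R - 3 R}{8} = \frac{3}{8} + \frac{\left(-2\right) R}{8} = \frac{3}{8} - \frac{R}{4}$)
$n{\left(p \right)} = \frac{1}{p^{2} + 22 p}$ ($n{\left(p \right)} = \frac{1}{p + \left(p^{2} + 21 p\right)} = \frac{1}{p^{2} + 22 p}$)
$D{\left(9,-68 \right)} n{\left(-19 \right)} = \left(\frac{3}{8} - -17\right) \frac{1}{\left(-19\right) \left(22 - 19\right)} = \left(\frac{3}{8} + 17\right) \left(- \frac{1}{19 \cdot 3}\right) = \frac{139 \left(\left(- \frac{1}{19}\right) \frac{1}{3}\right)}{8} = \frac{139}{8} \left(- \frac{1}{57}\right) = - \frac{139}{456}$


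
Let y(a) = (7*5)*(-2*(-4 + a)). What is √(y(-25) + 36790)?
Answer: 2*√9705 ≈ 197.03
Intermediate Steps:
y(a) = 280 - 70*a (y(a) = 35*(8 - 2*a) = 280 - 70*a)
√(y(-25) + 36790) = √((280 - 70*(-25)) + 36790) = √((280 + 1750) + 36790) = √(2030 + 36790) = √38820 = 2*√9705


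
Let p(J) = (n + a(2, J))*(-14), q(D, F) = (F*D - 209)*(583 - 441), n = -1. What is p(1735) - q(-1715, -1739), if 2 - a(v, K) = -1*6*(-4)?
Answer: -423468670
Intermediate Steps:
a(v, K) = -22 (a(v, K) = 2 - (-1*6)*(-4) = 2 - (-6)*(-4) = 2 - 1*24 = 2 - 24 = -22)
q(D, F) = -29678 + 142*D*F (q(D, F) = (D*F - 209)*142 = (-209 + D*F)*142 = -29678 + 142*D*F)
p(J) = 322 (p(J) = (-1 - 22)*(-14) = -23*(-14) = 322)
p(1735) - q(-1715, -1739) = 322 - (-29678 + 142*(-1715)*(-1739)) = 322 - (-29678 + 423498670) = 322 - 1*423468992 = 322 - 423468992 = -423468670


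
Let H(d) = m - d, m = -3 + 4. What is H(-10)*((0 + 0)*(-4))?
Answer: 0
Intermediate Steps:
m = 1
H(d) = 1 - d
H(-10)*((0 + 0)*(-4)) = (1 - 1*(-10))*((0 + 0)*(-4)) = (1 + 10)*(0*(-4)) = 11*0 = 0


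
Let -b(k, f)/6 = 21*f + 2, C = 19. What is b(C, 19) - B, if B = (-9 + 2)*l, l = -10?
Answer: -2476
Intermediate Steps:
b(k, f) = -12 - 126*f (b(k, f) = -6*(21*f + 2) = -6*(2 + 21*f) = -12 - 126*f)
B = 70 (B = (-9 + 2)*(-10) = -7*(-10) = 70)
b(C, 19) - B = (-12 - 126*19) - 1*70 = (-12 - 2394) - 70 = -2406 - 70 = -2476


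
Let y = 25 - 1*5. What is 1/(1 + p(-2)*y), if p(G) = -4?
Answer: -1/79 ≈ -0.012658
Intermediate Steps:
y = 20 (y = 25 - 5 = 20)
1/(1 + p(-2)*y) = 1/(1 - 4*20) = 1/(1 - 80) = 1/(-79) = -1/79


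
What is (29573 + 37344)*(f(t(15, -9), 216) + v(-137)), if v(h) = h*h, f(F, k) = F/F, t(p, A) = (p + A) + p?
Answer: 1256032090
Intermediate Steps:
t(p, A) = A + 2*p (t(p, A) = (A + p) + p = A + 2*p)
f(F, k) = 1
v(h) = h²
(29573 + 37344)*(f(t(15, -9), 216) + v(-137)) = (29573 + 37344)*(1 + (-137)²) = 66917*(1 + 18769) = 66917*18770 = 1256032090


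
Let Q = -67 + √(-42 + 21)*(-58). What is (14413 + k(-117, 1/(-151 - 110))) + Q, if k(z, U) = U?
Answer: 3744305/261 - 58*I*√21 ≈ 14346.0 - 265.79*I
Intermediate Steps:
Q = -67 - 58*I*√21 (Q = -67 + √(-21)*(-58) = -67 + (I*√21)*(-58) = -67 - 58*I*√21 ≈ -67.0 - 265.79*I)
(14413 + k(-117, 1/(-151 - 110))) + Q = (14413 + 1/(-151 - 110)) + (-67 - 58*I*√21) = (14413 + 1/(-261)) + (-67 - 58*I*√21) = (14413 - 1/261) + (-67 - 58*I*√21) = 3761792/261 + (-67 - 58*I*√21) = 3744305/261 - 58*I*√21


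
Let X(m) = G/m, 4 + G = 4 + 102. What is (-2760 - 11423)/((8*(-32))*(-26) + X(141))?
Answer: -666601/312866 ≈ -2.1306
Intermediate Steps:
G = 102 (G = -4 + (4 + 102) = -4 + 106 = 102)
X(m) = 102/m
(-2760 - 11423)/((8*(-32))*(-26) + X(141)) = (-2760 - 11423)/((8*(-32))*(-26) + 102/141) = -14183/(-256*(-26) + 102*(1/141)) = -14183/(6656 + 34/47) = -14183/312866/47 = -14183*47/312866 = -666601/312866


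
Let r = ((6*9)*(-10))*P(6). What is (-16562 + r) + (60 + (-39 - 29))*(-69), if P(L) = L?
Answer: -19250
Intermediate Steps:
r = -3240 (r = ((6*9)*(-10))*6 = (54*(-10))*6 = -540*6 = -3240)
(-16562 + r) + (60 + (-39 - 29))*(-69) = (-16562 - 3240) + (60 + (-39 - 29))*(-69) = -19802 + (60 - 68)*(-69) = -19802 - 8*(-69) = -19802 + 552 = -19250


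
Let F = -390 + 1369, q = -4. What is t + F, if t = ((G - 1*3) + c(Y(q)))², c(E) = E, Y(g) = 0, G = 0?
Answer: 988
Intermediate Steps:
t = 9 (t = ((0 - 1*3) + 0)² = ((0 - 3) + 0)² = (-3 + 0)² = (-3)² = 9)
F = 979
t + F = 9 + 979 = 988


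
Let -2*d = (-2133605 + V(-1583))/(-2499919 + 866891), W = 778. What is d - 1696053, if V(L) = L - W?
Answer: -2769703106467/1633028 ≈ -1.6961e+6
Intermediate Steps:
V(L) = -778 + L (V(L) = L - 1*778 = L - 778 = -778 + L)
d = -1067983/1633028 (d = -(-2133605 + (-778 - 1583))/(2*(-2499919 + 866891)) = -(-2133605 - 2361)/(2*(-1633028)) = -(-1067983)*(-1)/1633028 = -½*1067983/816514 = -1067983/1633028 ≈ -0.65399)
d - 1696053 = -1067983/1633028 - 1696053 = -2769703106467/1633028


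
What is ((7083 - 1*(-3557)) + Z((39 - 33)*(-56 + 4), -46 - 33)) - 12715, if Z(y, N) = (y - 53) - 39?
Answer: -2479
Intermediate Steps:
Z(y, N) = -92 + y (Z(y, N) = (-53 + y) - 39 = -92 + y)
((7083 - 1*(-3557)) + Z((39 - 33)*(-56 + 4), -46 - 33)) - 12715 = ((7083 - 1*(-3557)) + (-92 + (39 - 33)*(-56 + 4))) - 12715 = ((7083 + 3557) + (-92 + 6*(-52))) - 12715 = (10640 + (-92 - 312)) - 12715 = (10640 - 404) - 12715 = 10236 - 12715 = -2479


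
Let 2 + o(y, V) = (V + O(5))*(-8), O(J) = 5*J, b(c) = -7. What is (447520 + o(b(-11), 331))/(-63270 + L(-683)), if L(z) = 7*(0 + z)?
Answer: -444670/68051 ≈ -6.5344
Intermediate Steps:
L(z) = 7*z
o(y, V) = -202 - 8*V (o(y, V) = -2 + (V + 5*5)*(-8) = -2 + (V + 25)*(-8) = -2 + (25 + V)*(-8) = -2 + (-200 - 8*V) = -202 - 8*V)
(447520 + o(b(-11), 331))/(-63270 + L(-683)) = (447520 + (-202 - 8*331))/(-63270 + 7*(-683)) = (447520 + (-202 - 2648))/(-63270 - 4781) = (447520 - 2850)/(-68051) = 444670*(-1/68051) = -444670/68051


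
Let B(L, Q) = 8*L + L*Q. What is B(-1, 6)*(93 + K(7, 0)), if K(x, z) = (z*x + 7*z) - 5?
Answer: -1232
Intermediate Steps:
K(x, z) = -5 + 7*z + x*z (K(x, z) = (x*z + 7*z) - 5 = (7*z + x*z) - 5 = -5 + 7*z + x*z)
B(-1, 6)*(93 + K(7, 0)) = (-(8 + 6))*(93 + (-5 + 7*0 + 7*0)) = (-1*14)*(93 + (-5 + 0 + 0)) = -14*(93 - 5) = -14*88 = -1232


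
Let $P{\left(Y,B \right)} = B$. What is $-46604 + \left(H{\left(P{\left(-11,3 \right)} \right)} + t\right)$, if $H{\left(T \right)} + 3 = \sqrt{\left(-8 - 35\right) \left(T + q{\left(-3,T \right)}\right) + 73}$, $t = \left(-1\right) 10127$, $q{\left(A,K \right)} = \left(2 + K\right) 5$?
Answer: $-56734 + i \sqrt{1131} \approx -56734.0 + 33.63 i$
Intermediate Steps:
$q{\left(A,K \right)} = 10 + 5 K$
$t = -10127$
$H{\left(T \right)} = -3 + \sqrt{-357 - 258 T}$ ($H{\left(T \right)} = -3 + \sqrt{\left(-8 - 35\right) \left(T + \left(10 + 5 T\right)\right) + 73} = -3 + \sqrt{\left(-8 - 35\right) \left(10 + 6 T\right) + 73} = -3 + \sqrt{- 43 \left(10 + 6 T\right) + 73} = -3 + \sqrt{\left(-430 - 258 T\right) + 73} = -3 + \sqrt{-357 - 258 T}$)
$-46604 + \left(H{\left(P{\left(-11,3 \right)} \right)} + t\right) = -46604 - \left(10130 - \sqrt{-357 - 774}\right) = -46604 - \left(10130 - i \sqrt{1131}\right) = -56734 + i \sqrt{1131}$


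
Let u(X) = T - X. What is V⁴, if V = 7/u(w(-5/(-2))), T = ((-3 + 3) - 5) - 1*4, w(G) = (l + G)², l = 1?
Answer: 614656/52200625 ≈ 0.011775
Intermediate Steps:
w(G) = (1 + G)²
T = -9 (T = (0 - 5) - 4 = -5 - 4 = -9)
u(X) = -9 - X
V = -28/85 (V = 7/(-9 - (1 - 5/(-2))²) = 7/(-9 - (1 - 5*(-½))²) = 7/(-9 - (1 + 5/2)²) = 7/(-9 - (7/2)²) = 7/(-9 - 1*49/4) = 7/(-9 - 49/4) = 7/(-85/4) = 7*(-4/85) = -28/85 ≈ -0.32941)
V⁴ = (-28/85)⁴ = 614656/52200625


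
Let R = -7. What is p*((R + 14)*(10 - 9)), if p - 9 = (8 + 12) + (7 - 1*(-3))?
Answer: 273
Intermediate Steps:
p = 39 (p = 9 + ((8 + 12) + (7 - 1*(-3))) = 9 + (20 + (7 + 3)) = 9 + (20 + 10) = 9 + 30 = 39)
p*((R + 14)*(10 - 9)) = 39*((-7 + 14)*(10 - 9)) = 39*(7*1) = 39*7 = 273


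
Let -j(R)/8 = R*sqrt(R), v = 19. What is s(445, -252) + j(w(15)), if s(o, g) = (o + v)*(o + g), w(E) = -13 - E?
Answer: 89552 + 448*I*sqrt(7) ≈ 89552.0 + 1185.3*I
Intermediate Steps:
s(o, g) = (19 + o)*(g + o) (s(o, g) = (o + 19)*(o + g) = (19 + o)*(g + o))
j(R) = -8*R**(3/2) (j(R) = -8*R*sqrt(R) = -8*R**(3/2))
s(445, -252) + j(w(15)) = (445**2 + 19*(-252) + 19*445 - 252*445) - 8*(-13 - 1*15)**(3/2) = (198025 - 4788 + 8455 - 112140) - 8*(-13 - 15)**(3/2) = 89552 - (-448)*I*sqrt(7) = 89552 + 448*I*sqrt(7)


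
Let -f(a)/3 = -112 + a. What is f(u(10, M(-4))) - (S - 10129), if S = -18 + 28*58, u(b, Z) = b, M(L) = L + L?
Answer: 8829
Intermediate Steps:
M(L) = 2*L
f(a) = 336 - 3*a (f(a) = -3*(-112 + a) = 336 - 3*a)
S = 1606 (S = -18 + 1624 = 1606)
f(u(10, M(-4))) - (S - 10129) = (336 - 3*10) - (1606 - 10129) = (336 - 30) - 1*(-8523) = 306 + 8523 = 8829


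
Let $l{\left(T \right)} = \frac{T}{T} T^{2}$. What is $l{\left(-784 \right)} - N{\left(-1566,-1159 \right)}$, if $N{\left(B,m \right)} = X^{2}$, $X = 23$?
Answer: $614127$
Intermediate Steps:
$N{\left(B,m \right)} = 529$ ($N{\left(B,m \right)} = 23^{2} = 529$)
$l{\left(T \right)} = T^{2}$ ($l{\left(T \right)} = 1 T^{2} = T^{2}$)
$l{\left(-784 \right)} - N{\left(-1566,-1159 \right)} = \left(-784\right)^{2} - 529 = 614656 - 529 = 614127$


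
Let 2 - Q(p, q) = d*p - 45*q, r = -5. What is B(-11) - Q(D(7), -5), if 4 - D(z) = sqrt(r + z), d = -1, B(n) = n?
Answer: 208 + sqrt(2) ≈ 209.41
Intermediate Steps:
D(z) = 4 - sqrt(-5 + z)
Q(p, q) = 2 + p + 45*q (Q(p, q) = 2 - (-p - 45*q) = 2 + (p + 45*q) = 2 + p + 45*q)
B(-11) - Q(D(7), -5) = -11 - (2 + (4 - sqrt(-5 + 7)) + 45*(-5)) = -11 - (2 + (4 - sqrt(2)) - 225) = -11 - (-219 - sqrt(2)) = -11 + (219 + sqrt(2)) = 208 + sqrt(2)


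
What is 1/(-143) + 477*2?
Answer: 136421/143 ≈ 953.99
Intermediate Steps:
1/(-143) + 477*2 = -1/143 + 954 = 136421/143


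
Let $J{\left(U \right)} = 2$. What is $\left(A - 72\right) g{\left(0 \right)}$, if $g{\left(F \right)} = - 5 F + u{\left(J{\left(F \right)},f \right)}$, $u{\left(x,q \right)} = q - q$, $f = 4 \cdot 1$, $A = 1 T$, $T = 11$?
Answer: $0$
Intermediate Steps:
$A = 11$ ($A = 1 \cdot 11 = 11$)
$f = 4$
$u{\left(x,q \right)} = 0$
$g{\left(F \right)} = - 5 F$ ($g{\left(F \right)} = - 5 F + 0 = - 5 F$)
$\left(A - 72\right) g{\left(0 \right)} = \left(11 - 72\right) \left(\left(-5\right) 0\right) = \left(-61\right) 0 = 0$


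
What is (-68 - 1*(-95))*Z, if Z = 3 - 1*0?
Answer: 81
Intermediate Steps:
Z = 3 (Z = 3 + 0 = 3)
(-68 - 1*(-95))*Z = (-68 - 1*(-95))*3 = (-68 + 95)*3 = 27*3 = 81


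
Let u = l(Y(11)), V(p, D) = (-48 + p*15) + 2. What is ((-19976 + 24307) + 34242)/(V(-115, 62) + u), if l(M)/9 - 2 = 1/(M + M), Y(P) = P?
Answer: -848606/38557 ≈ -22.009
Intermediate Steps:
V(p, D) = -46 + 15*p (V(p, D) = (-48 + 15*p) + 2 = -46 + 15*p)
l(M) = 18 + 9/(2*M) (l(M) = 18 + 9/(M + M) = 18 + 9/((2*M)) = 18 + 9*(1/(2*M)) = 18 + 9/(2*M))
u = 405/22 (u = 18 + (9/2)/11 = 18 + (9/2)*(1/11) = 18 + 9/22 = 405/22 ≈ 18.409)
((-19976 + 24307) + 34242)/(V(-115, 62) + u) = ((-19976 + 24307) + 34242)/((-46 + 15*(-115)) + 405/22) = (4331 + 34242)/((-46 - 1725) + 405/22) = 38573/(-1771 + 405/22) = 38573/(-38557/22) = 38573*(-22/38557) = -848606/38557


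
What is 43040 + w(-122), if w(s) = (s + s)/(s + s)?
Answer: 43041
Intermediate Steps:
w(s) = 1 (w(s) = (2*s)/((2*s)) = (2*s)*(1/(2*s)) = 1)
43040 + w(-122) = 43040 + 1 = 43041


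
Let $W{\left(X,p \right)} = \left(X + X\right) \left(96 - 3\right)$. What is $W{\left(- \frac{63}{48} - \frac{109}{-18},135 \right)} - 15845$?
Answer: $- \frac{359107}{24} \approx -14963.0$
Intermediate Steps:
$W{\left(X,p \right)} = 186 X$ ($W{\left(X,p \right)} = 2 X 93 = 186 X$)
$W{\left(- \frac{63}{48} - \frac{109}{-18},135 \right)} - 15845 = 186 \left(- \frac{63}{48} - \frac{109}{-18}\right) - 15845 = 186 \left(\left(-63\right) \frac{1}{48} - - \frac{109}{18}\right) - 15845 = 186 \left(- \frac{21}{16} + \frac{109}{18}\right) - 15845 = 186 \cdot \frac{683}{144} - 15845 = \frac{21173}{24} - 15845 = - \frac{359107}{24}$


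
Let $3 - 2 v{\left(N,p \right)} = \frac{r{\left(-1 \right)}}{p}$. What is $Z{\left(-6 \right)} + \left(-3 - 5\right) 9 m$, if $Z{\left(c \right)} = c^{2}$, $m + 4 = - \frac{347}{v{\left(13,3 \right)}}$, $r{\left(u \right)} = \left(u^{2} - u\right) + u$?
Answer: $19062$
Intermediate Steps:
$r{\left(u \right)} = u^{2}$
$v{\left(N,p \right)} = \frac{3}{2} - \frac{1}{2 p}$ ($v{\left(N,p \right)} = \frac{3}{2} - \frac{\left(-1\right)^{2} \frac{1}{p}}{2} = \frac{3}{2} - \frac{1 \frac{1}{p}}{2} = \frac{3}{2} - \frac{1}{2 p}$)
$m = - \frac{1057}{4}$ ($m = -4 - \frac{347}{\frac{1}{2} \cdot \frac{1}{3} \left(-1 + 3 \cdot 3\right)} = -4 - \frac{347}{\frac{1}{2} \cdot \frac{1}{3} \left(-1 + 9\right)} = -4 - \frac{347}{\frac{1}{2} \cdot \frac{1}{3} \cdot 8} = -4 - \frac{347}{\frac{4}{3}} = -4 - \frac{1041}{4} = - \frac{1057}{4} \approx -264.25$)
$Z{\left(-6 \right)} + \left(-3 - 5\right) 9 m = \left(-6\right)^{2} + \left(-3 - 5\right) 9 \left(- \frac{1057}{4}\right) = 36 + \left(-8\right) 9 \left(- \frac{1057}{4}\right) = 36 - -19026 = 36 + 19026 = 19062$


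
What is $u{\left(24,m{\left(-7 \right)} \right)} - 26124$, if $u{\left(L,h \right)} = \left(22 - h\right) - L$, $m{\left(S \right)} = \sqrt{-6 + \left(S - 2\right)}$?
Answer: $-26126 - i \sqrt{15} \approx -26126.0 - 3.873 i$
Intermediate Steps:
$m{\left(S \right)} = \sqrt{-8 + S}$ ($m{\left(S \right)} = \sqrt{-6 + \left(S - 2\right)} = \sqrt{-6 + \left(-2 + S\right)} = \sqrt{-8 + S}$)
$u{\left(L,h \right)} = 22 - L - h$
$u{\left(24,m{\left(-7 \right)} \right)} - 26124 = \left(22 - 24 - \sqrt{-8 - 7}\right) - 26124 = \left(22 - 24 - \sqrt{-15}\right) - 26124 = \left(22 - 24 - i \sqrt{15}\right) - 26124 = \left(-2 - i \sqrt{15}\right) - 26124 = -26126 - i \sqrt{15}$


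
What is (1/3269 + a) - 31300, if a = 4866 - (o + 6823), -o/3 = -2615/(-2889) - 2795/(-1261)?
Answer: -10152516328742/305360559 ≈ -33248.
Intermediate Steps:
o = -874790/93411 (o = -3*(-2615/(-2889) - 2795/(-1261)) = -3*(-2615*(-1/2889) - 2795*(-1/1261)) = -3*(2615/2889 + 215/97) = -3*874790/280233 = -874790/93411 ≈ -9.3650)
a = -181930537/93411 (a = 4866 - (-874790/93411 + 6823) = 4866 - 1*636468463/93411 = 4866 - 636468463/93411 = -181930537/93411 ≈ -1947.6)
(1/3269 + a) - 31300 = (1/3269 - 181930537/93411) - 31300 = -594730832042/305360559 - 31300 = -10152516328742/305360559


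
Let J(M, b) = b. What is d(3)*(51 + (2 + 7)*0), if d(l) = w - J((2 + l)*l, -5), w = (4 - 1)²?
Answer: 714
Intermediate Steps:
w = 9 (w = 3² = 9)
d(l) = 14 (d(l) = 9 - 1*(-5) = 9 + 5 = 14)
d(3)*(51 + (2 + 7)*0) = 14*(51 + (2 + 7)*0) = 14*(51 + 9*0) = 14*(51 + 0) = 14*51 = 714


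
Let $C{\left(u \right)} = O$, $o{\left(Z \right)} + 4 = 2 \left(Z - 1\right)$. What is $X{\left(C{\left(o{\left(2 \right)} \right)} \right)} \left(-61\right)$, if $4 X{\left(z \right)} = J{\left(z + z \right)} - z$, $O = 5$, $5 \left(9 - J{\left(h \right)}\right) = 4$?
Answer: $- \frac{244}{5} \approx -48.8$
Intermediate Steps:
$o{\left(Z \right)} = -6 + 2 Z$ ($o{\left(Z \right)} = -4 + 2 \left(Z - 1\right) = -4 + 2 \left(-1 + Z\right) = -4 + \left(-2 + 2 Z\right) = -6 + 2 Z$)
$J{\left(h \right)} = \frac{41}{5}$ ($J{\left(h \right)} = 9 - \frac{4}{5} = \frac{41}{5}$)
$C{\left(u \right)} = 5$
$X{\left(z \right)} = \frac{41}{20} - \frac{z}{4}$ ($X{\left(z \right)} = \frac{\frac{41}{5} - z}{4} = \frac{41}{20} - \frac{z}{4}$)
$X{\left(C{\left(o{\left(2 \right)} \right)} \right)} \left(-61\right) = \left(\frac{41}{20} - \frac{5}{4}\right) \left(-61\right) = \frac{4}{5} \left(-61\right) = - \frac{244}{5}$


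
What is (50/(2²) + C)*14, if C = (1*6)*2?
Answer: 343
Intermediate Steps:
C = 12 (C = 6*2 = 12)
(50/(2²) + C)*14 = (50/(2²) + 12)*14 = (50/4 + 12)*14 = (50*(¼) + 12)*14 = (25/2 + 12)*14 = (49/2)*14 = 343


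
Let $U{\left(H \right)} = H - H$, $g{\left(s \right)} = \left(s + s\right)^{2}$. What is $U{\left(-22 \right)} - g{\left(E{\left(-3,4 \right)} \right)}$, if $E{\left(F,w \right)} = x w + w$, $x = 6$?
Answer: $-3136$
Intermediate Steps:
$E{\left(F,w \right)} = 7 w$ ($E{\left(F,w \right)} = 6 w + w = 7 w$)
$g{\left(s \right)} = 4 s^{2}$ ($g{\left(s \right)} = \left(2 s\right)^{2} = 4 s^{2}$)
$U{\left(H \right)} = 0$
$U{\left(-22 \right)} - g{\left(E{\left(-3,4 \right)} \right)} = 0 - 4 \left(7 \cdot 4\right)^{2} = 0 - 4 \cdot 28^{2} = 0 - 4 \cdot 784 = 0 - 3136 = -3136$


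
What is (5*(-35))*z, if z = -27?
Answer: 4725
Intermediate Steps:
(5*(-35))*z = (5*(-35))*(-27) = -175*(-27) = 4725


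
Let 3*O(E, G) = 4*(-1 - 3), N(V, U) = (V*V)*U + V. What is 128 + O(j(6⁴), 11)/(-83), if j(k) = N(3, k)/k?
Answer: 31888/249 ≈ 128.06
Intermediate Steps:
N(V, U) = V + U*V² (N(V, U) = V²*U + V = U*V² + V = V + U*V²)
j(k) = (3 + 9*k)/k (j(k) = (3*(1 + k*3))/k = (3*(1 + 3*k))/k = (3 + 9*k)/k)
O(E, G) = -16/3 (O(E, G) = (4*(-1 - 3))/3 = (4*(-4))/3 = (⅓)*(-16) = -16/3)
128 + O(j(6⁴), 11)/(-83) = 128 - 16/3/(-83) = 128 - 16/3*(-1/83) = 128 + 16/249 = 31888/249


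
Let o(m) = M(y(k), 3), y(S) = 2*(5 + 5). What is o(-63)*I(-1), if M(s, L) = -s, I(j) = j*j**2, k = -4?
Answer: 20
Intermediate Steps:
y(S) = 20 (y(S) = 2*10 = 20)
I(j) = j**3
o(m) = -20 (o(m) = -1*20 = -20)
o(-63)*I(-1) = -20*(-1)**3 = -20*(-1) = 20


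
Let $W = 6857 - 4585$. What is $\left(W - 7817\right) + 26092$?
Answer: $20547$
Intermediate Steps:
$W = 2272$ ($W = 6857 - 4585 = 2272$)
$\left(W - 7817\right) + 26092 = \left(2272 - 7817\right) + 26092 = -5545 + 26092 = 20547$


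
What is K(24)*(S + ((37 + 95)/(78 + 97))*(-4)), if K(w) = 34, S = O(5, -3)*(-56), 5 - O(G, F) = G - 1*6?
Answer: -2017152/175 ≈ -11527.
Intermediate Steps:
O(G, F) = 11 - G (O(G, F) = 5 - (G - 1*6) = 5 - (G - 6) = 5 - (-6 + G) = 5 + (6 - G) = 11 - G)
S = -336 (S = (11 - 1*5)*(-56) = (11 - 5)*(-56) = 6*(-56) = -336)
K(24)*(S + ((37 + 95)/(78 + 97))*(-4)) = 34*(-336 + ((37 + 95)/(78 + 97))*(-4)) = 34*(-336 + (132/175)*(-4)) = 34*(-336 - 528/175) = 34*(-59328/175) = -2017152/175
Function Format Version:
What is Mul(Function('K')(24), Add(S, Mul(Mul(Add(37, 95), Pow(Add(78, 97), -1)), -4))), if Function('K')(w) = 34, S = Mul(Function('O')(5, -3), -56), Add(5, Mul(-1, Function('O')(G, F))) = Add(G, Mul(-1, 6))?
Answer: Rational(-2017152, 175) ≈ -11527.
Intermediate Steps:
Function('O')(G, F) = Add(11, Mul(-1, G)) (Function('O')(G, F) = Add(5, Mul(-1, Add(G, Mul(-1, 6)))) = Add(5, Mul(-1, Add(G, -6))) = Add(5, Mul(-1, Add(-6, G))) = Add(5, Add(6, Mul(-1, G))) = Add(11, Mul(-1, G)))
S = -336 (S = Mul(Add(11, Mul(-1, 5)), -56) = Mul(Add(11, -5), -56) = Mul(6, -56) = -336)
Mul(Function('K')(24), Add(S, Mul(Mul(Add(37, 95), Pow(Add(78, 97), -1)), -4))) = Mul(34, Add(-336, Mul(Mul(Add(37, 95), Pow(Add(78, 97), -1)), -4))) = Mul(34, Add(-336, Mul(Mul(132, Pow(175, -1)), -4))) = Mul(34, Add(-336, Mul(Mul(132, Rational(1, 175)), -4))) = Mul(34, Add(-336, Mul(Rational(132, 175), -4))) = Mul(34, Add(-336, Rational(-528, 175))) = Mul(34, Rational(-59328, 175)) = Rational(-2017152, 175)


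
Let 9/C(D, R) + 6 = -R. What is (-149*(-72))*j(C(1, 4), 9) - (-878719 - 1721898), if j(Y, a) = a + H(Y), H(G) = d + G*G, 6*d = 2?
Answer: 67735867/25 ≈ 2.7094e+6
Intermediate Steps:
d = 1/3 (d = (1/6)*2 = 1/3 ≈ 0.33333)
H(G) = 1/3 + G**2 (H(G) = 1/3 + G*G = 1/3 + G**2)
C(D, R) = 9/(-6 - R)
j(Y, a) = 1/3 + a + Y**2 (j(Y, a) = a + (1/3 + Y**2) = 1/3 + a + Y**2)
(-149*(-72))*j(C(1, 4), 9) - (-878719 - 1721898) = (-149*(-72))*(1/3 + 9 + (-9/(6 + 4))**2) - (-878719 - 1721898) = 10728*(1/3 + 9 + (-9/10)**2) - 1*(-2600617) = 10728*(1/3 + 9 + (-9*1/10)**2) + 2600617 = 10728*(1/3 + 9 + (-9/10)**2) + 2600617 = 10728*(1/3 + 9 + 81/100) + 2600617 = 10728*(3043/300) + 2600617 = 2720442/25 + 2600617 = 67735867/25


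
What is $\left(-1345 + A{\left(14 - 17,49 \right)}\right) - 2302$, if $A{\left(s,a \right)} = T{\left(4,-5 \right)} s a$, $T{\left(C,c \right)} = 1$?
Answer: $-3794$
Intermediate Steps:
$A{\left(s,a \right)} = a s$ ($A{\left(s,a \right)} = 1 s a = 1 a s = a s$)
$\left(-1345 + A{\left(14 - 17,49 \right)}\right) - 2302 = \left(-1345 + 49 \left(14 - 17\right)\right) - 2302 = \left(-1345 + 49 \left(-3\right)\right) - 2302 = \left(-1345 - 147\right) - 2302 = -1492 - 2302 = -3794$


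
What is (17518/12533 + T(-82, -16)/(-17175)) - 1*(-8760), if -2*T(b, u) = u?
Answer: 1885928220386/215254275 ≈ 8761.4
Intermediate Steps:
T(b, u) = -u/2
(17518/12533 + T(-82, -16)/(-17175)) - 1*(-8760) = (17518/12533 - ½*(-16)/(-17175)) - 1*(-8760) = (17518*(1/12533) + 8*(-1/17175)) + 8760 = (17518/12533 - 8/17175) + 8760 = 300771386/215254275 + 8760 = 1885928220386/215254275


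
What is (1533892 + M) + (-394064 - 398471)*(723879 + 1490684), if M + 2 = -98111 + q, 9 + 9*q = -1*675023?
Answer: -15796055937866/9 ≈ -1.7551e+12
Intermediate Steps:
q = -675032/9 (q = -1 + (-1*675023)/9 = -1 + (⅑)*(-675023) = -1 - 675023/9 = -675032/9 ≈ -75004.)
M = -1558049/9 (M = -2 + (-98111 - 675032/9) = -2 - 1558031/9 = -1558049/9 ≈ -1.7312e+5)
(1533892 + M) + (-394064 - 398471)*(723879 + 1490684) = (1533892 - 1558049/9) + (-394064 - 398471)*(723879 + 1490684) = 12246979/9 - 792535*2214563 = 12246979/9 - 1755118687205 = -15796055937866/9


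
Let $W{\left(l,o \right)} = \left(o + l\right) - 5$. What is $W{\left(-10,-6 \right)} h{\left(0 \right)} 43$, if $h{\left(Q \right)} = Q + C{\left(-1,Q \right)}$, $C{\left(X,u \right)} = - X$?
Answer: $-903$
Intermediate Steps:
$W{\left(l,o \right)} = -5 + l + o$ ($W{\left(l,o \right)} = \left(l + o\right) - 5 = -5 + l + o$)
$h{\left(Q \right)} = 1 + Q$ ($h{\left(Q \right)} = Q - -1 = Q + 1 = 1 + Q$)
$W{\left(-10,-6 \right)} h{\left(0 \right)} 43 = \left(-5 - 10 - 6\right) \left(1 + 0\right) 43 = \left(-21\right) 1 \cdot 43 = \left(-21\right) 43 = -903$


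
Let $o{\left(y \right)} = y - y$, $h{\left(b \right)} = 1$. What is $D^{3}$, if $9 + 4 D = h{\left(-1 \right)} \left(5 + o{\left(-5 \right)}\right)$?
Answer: $-1$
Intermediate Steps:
$o{\left(y \right)} = 0$
$D = -1$ ($D = - \frac{9}{4} + \frac{1 \left(5 + 0\right)}{4} = - \frac{9}{4} + \frac{1 \cdot 5}{4} = - \frac{9}{4} + \frac{1}{4} \cdot 5 = - \frac{9}{4} + \frac{5}{4} = -1$)
$D^{3} = \left(-1\right)^{3} = -1$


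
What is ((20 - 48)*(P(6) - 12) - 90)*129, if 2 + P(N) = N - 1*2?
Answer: 24510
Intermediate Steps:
P(N) = -4 + N (P(N) = -2 + (N - 1*2) = -2 + (N - 2) = -2 + (-2 + N) = -4 + N)
((20 - 48)*(P(6) - 12) - 90)*129 = ((20 - 48)*((-4 + 6) - 12) - 90)*129 = (-28*(2 - 12) - 90)*129 = (-28*(-10) - 90)*129 = (280 - 90)*129 = 190*129 = 24510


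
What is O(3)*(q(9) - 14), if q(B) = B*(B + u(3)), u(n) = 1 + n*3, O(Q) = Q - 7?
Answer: -628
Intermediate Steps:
O(Q) = -7 + Q
u(n) = 1 + 3*n
q(B) = B*(10 + B) (q(B) = B*(B + (1 + 3*3)) = B*(B + (1 + 9)) = B*(B + 10) = B*(10 + B))
O(3)*(q(9) - 14) = (-7 + 3)*(9*(10 + 9) - 14) = -4*(9*19 - 14) = -4*(171 - 14) = -4*157 = -628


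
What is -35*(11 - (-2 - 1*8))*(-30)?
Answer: 22050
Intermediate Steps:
-35*(11 - (-2 - 1*8))*(-30) = -35*(11 - (-2 - 8))*(-30) = -35*(11 - 1*(-10))*(-30) = -35*(11 + 10)*(-30) = -35*21*(-30) = -735*(-30) = 22050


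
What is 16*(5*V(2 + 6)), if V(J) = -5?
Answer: -400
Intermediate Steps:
16*(5*V(2 + 6)) = 16*(5*(-5)) = 16*(-25) = -400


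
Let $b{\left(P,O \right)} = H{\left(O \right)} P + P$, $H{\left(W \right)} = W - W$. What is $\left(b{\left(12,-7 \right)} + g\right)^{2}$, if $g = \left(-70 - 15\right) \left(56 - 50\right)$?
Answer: $248004$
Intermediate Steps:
$H{\left(W \right)} = 0$
$b{\left(P,O \right)} = P$ ($b{\left(P,O \right)} = 0 P + P = 0 + P = P$)
$g = -510$ ($g = \left(-85\right) 6 = -510$)
$\left(b{\left(12,-7 \right)} + g\right)^{2} = \left(12 - 510\right)^{2} = \left(-498\right)^{2} = 248004$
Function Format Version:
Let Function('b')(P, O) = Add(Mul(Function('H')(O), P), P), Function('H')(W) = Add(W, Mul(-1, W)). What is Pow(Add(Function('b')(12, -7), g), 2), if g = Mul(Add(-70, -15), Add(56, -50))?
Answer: 248004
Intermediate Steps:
Function('H')(W) = 0
Function('b')(P, O) = P (Function('b')(P, O) = Add(Mul(0, P), P) = Add(0, P) = P)
g = -510 (g = Mul(-85, 6) = -510)
Pow(Add(Function('b')(12, -7), g), 2) = Pow(Add(12, -510), 2) = Pow(-498, 2) = 248004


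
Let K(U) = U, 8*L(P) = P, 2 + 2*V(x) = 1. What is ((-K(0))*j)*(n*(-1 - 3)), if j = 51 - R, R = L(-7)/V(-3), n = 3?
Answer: 0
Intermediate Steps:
V(x) = -½ (V(x) = -1 + (½)*1 = -1 + ½ = -½)
L(P) = P/8
R = 7/4 (R = ((⅛)*(-7))/(-½) = -7/8*(-2) = 7/4 ≈ 1.7500)
j = 197/4 (j = 51 - 1*7/4 = 51 - 7/4 = 197/4 ≈ 49.250)
((-K(0))*j)*(n*(-1 - 3)) = (-1*0*(197/4))*(3*(-1 - 3)) = (0*(197/4))*(3*(-4)) = 0*(-12) = 0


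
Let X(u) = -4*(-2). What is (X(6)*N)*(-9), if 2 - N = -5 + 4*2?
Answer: 72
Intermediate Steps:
N = -1 (N = 2 - (-5 + 4*2) = 2 - (-5 + 8) = 2 - 1*3 = 2 - 3 = -1)
X(u) = 8
(X(6)*N)*(-9) = (8*(-1))*(-9) = -8*(-9) = 72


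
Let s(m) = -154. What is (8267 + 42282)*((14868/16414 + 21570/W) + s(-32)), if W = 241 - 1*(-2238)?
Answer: -148497781427614/20345153 ≈ -7.2989e+6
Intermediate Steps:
W = 2479 (W = 241 + 2238 = 2479)
(8267 + 42282)*((14868/16414 + 21570/W) + s(-32)) = (8267 + 42282)*((14868/16414 + 21570/2479) - 154) = 50549*((14868*(1/16414) + 21570*(1/2479)) - 154) = 50549*((7434/8207 + 21570/2479) - 154) = 50549*(195453876/20345153 - 154) = 50549*(-2937699686/20345153) = -148497781427614/20345153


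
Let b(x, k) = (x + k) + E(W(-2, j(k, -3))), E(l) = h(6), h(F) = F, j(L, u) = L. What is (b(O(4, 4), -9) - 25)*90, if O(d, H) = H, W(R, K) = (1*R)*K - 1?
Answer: -2160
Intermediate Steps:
W(R, K) = -1 + K*R (W(R, K) = R*K - 1 = K*R - 1 = -1 + K*R)
E(l) = 6
b(x, k) = 6 + k + x (b(x, k) = (x + k) + 6 = (k + x) + 6 = 6 + k + x)
(b(O(4, 4), -9) - 25)*90 = ((6 - 9 + 4) - 25)*90 = (1 - 25)*90 = -24*90 = -2160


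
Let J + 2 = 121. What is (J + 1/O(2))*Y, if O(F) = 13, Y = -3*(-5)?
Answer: 23220/13 ≈ 1786.2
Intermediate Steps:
Y = 15
J = 119 (J = -2 + 121 = 119)
(J + 1/O(2))*Y = (119 + 1/13)*15 = (1548/13)*15 = 23220/13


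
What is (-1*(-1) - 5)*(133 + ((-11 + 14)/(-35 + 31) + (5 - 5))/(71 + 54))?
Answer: -66497/125 ≈ -531.98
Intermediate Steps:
(-1*(-1) - 5)*(133 + ((-11 + 14)/(-35 + 31) + (5 - 5))/(71 + 54)) = (1 - 5)*(133 + (3/(-4) + 0)/125) = -4*(133 + (3*(-1/4) + 0)*(1/125)) = -4*(133 + (-3/4 + 0)*(1/125)) = -4*(133 - 3/4*1/125) = -4*(133 - 3/500) = -4*66497/500 = -66497/125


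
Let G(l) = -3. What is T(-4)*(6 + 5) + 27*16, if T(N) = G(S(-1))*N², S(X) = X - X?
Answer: -96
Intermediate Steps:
S(X) = 0
T(N) = -3*N²
T(-4)*(6 + 5) + 27*16 = (-3*(-4)²)*(6 + 5) + 27*16 = -3*16*11 + 432 = -48*11 + 432 = -528 + 432 = -96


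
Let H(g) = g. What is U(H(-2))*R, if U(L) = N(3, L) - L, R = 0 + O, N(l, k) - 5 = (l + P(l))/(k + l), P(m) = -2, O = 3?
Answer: 24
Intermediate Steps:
N(l, k) = 5 + (-2 + l)/(k + l) (N(l, k) = 5 + (l - 2)/(k + l) = 5 + (-2 + l)/(k + l))
R = 3 (R = 0 + 3 = 3)
U(L) = -L + (16 + 5*L)/(3 + L) (U(L) = (-2 + 5*L + 6*3)/(L + 3) - L = (-2 + 5*L + 18)/(3 + L) - L = (16 + 5*L)/(3 + L) - L = -L + (16 + 5*L)/(3 + L))
U(H(-2))*R = ((16 - 1*(-2)**2 + 2*(-2))/(3 - 2))*3 = ((16 - 1*4 - 4)/1)*3 = (1*(16 - 4 - 4))*3 = (1*8)*3 = 8*3 = 24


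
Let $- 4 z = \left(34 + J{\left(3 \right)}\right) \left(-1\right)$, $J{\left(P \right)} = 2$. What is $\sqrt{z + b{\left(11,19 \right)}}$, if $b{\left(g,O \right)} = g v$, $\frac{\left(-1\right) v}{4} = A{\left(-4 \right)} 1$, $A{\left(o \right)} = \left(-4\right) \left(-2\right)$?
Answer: $7 i \sqrt{7} \approx 18.52 i$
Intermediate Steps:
$A{\left(o \right)} = 8$
$v = -32$ ($v = - 4 \cdot 8 \cdot 1 = \left(-4\right) 8 = -32$)
$b{\left(g,O \right)} = - 32 g$ ($b{\left(g,O \right)} = g \left(-32\right) = - 32 g$)
$z = 9$ ($z = - \frac{\left(34 + 2\right) \left(-1\right)}{4} = - \frac{36 \left(-1\right)}{4} = \left(- \frac{1}{4}\right) \left(-36\right) = 9$)
$\sqrt{z + b{\left(11,19 \right)}} = \sqrt{9 - 352} = \sqrt{-343} = 7 i \sqrt{7}$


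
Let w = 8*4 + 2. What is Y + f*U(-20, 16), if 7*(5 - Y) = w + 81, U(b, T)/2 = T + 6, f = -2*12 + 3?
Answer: -6548/7 ≈ -935.43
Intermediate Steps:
w = 34 (w = 32 + 2 = 34)
f = -21 (f = -24 + 3 = -21)
U(b, T) = 12 + 2*T (U(b, T) = 2*(T + 6) = 2*(6 + T) = 12 + 2*T)
Y = -80/7 (Y = 5 - (34 + 81)/7 = 5 - ⅐*115 = 5 - 115/7 = -80/7 ≈ -11.429)
Y + f*U(-20, 16) = -80/7 - 21*(12 + 2*16) = -80/7 - 21*(12 + 32) = -80/7 - 21*44 = -80/7 - 924 = -6548/7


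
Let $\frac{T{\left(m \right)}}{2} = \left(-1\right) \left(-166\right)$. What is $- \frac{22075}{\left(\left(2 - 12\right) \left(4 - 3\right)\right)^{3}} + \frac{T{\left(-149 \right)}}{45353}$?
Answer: $\frac{40059979}{1814120} \approx 22.082$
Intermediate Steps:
$T{\left(m \right)} = 332$ ($T{\left(m \right)} = 2 \left(\left(-1\right) \left(-166\right)\right) = 2 \cdot 166 = 332$)
$- \frac{22075}{\left(\left(2 - 12\right) \left(4 - 3\right)\right)^{3}} + \frac{T{\left(-149 \right)}}{45353} = - \frac{22075}{\left(\left(2 - 12\right) \left(4 - 3\right)\right)^{3}} + \frac{332}{45353} = - \frac{22075}{\left(\left(-10\right) 1\right)^{3}} + 332 \cdot \frac{1}{45353} = - \frac{22075}{\left(-10\right)^{3}} + \frac{332}{45353} = - \frac{22075}{-1000} + \frac{332}{45353} = \left(-22075\right) \left(- \frac{1}{1000}\right) + \frac{332}{45353} = \frac{883}{40} + \frac{332}{45353} = \frac{40059979}{1814120}$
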